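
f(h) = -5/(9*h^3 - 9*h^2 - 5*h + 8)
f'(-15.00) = 0.00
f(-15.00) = 0.00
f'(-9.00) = 0.00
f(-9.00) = 0.00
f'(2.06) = 0.25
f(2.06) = -0.13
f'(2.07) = 0.24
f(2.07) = -0.13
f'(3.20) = 0.03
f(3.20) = -0.03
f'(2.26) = 0.15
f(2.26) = -0.09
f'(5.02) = 0.00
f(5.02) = -0.01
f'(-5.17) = 0.00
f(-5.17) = 0.00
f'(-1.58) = 0.26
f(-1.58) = 0.12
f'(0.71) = -2.12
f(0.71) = -1.60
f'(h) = -5*(-27*h^2 + 18*h + 5)/(9*h^3 - 9*h^2 - 5*h + 8)^2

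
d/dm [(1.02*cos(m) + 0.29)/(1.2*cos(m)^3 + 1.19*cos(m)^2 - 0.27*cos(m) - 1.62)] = (2.448*cos(m)^3 + 2.2578*cos(m)^2 + 0.6902*cos(m) + 1.5741)*sin(m)/(1.44*cos(m)^6 + 2.856*cos(m)^5 + 0.7681*cos(m)^4 - 4.5306*cos(m)^3 - 3.7827*cos(m)^2 + 0.8748*cos(m) + 2.6244)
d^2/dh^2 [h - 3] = 0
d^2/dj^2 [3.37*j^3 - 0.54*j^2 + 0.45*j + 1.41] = 20.22*j - 1.08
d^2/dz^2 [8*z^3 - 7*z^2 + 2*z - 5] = 48*z - 14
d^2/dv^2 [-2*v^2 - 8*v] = -4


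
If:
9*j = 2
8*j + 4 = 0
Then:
No Solution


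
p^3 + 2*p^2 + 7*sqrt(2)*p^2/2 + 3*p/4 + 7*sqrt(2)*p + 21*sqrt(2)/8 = (p + 1/2)*(p + 3/2)*(p + 7*sqrt(2)/2)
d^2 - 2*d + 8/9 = (d - 4/3)*(d - 2/3)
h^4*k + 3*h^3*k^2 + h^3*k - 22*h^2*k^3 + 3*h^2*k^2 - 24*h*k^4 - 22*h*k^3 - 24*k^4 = (h - 4*k)*(h + k)*(h + 6*k)*(h*k + k)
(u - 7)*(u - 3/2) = u^2 - 17*u/2 + 21/2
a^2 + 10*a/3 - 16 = (a - 8/3)*(a + 6)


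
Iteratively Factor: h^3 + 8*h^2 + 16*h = (h + 4)*(h^2 + 4*h) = h*(h + 4)*(h + 4)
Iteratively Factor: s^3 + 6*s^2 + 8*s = (s + 4)*(s^2 + 2*s) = (s + 2)*(s + 4)*(s)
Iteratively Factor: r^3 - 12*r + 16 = (r + 4)*(r^2 - 4*r + 4) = (r - 2)*(r + 4)*(r - 2)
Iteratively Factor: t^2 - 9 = (t - 3)*(t + 3)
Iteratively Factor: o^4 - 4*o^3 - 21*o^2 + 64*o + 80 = (o + 1)*(o^3 - 5*o^2 - 16*o + 80) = (o - 5)*(o + 1)*(o^2 - 16) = (o - 5)*(o + 1)*(o + 4)*(o - 4)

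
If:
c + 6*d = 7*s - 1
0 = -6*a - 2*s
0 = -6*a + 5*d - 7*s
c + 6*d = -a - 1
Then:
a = 0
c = -1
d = 0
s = 0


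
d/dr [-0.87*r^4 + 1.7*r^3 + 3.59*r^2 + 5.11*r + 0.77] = -3.48*r^3 + 5.1*r^2 + 7.18*r + 5.11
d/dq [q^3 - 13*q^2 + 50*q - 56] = 3*q^2 - 26*q + 50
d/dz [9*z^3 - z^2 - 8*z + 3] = 27*z^2 - 2*z - 8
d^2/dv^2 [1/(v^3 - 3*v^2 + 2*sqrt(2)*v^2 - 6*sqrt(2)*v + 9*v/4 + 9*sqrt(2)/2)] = 8*(4*(-3*v - 2*sqrt(2) + 3)*(4*v^3 - 12*v^2 + 8*sqrt(2)*v^2 - 24*sqrt(2)*v + 9*v + 18*sqrt(2)) + (12*v^2 - 24*v + 16*sqrt(2)*v - 24*sqrt(2) + 9)^2)/(4*v^3 - 12*v^2 + 8*sqrt(2)*v^2 - 24*sqrt(2)*v + 9*v + 18*sqrt(2))^3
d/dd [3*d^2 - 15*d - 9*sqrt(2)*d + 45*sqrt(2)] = 6*d - 15 - 9*sqrt(2)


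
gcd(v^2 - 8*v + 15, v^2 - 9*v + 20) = v - 5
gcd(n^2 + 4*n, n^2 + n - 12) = n + 4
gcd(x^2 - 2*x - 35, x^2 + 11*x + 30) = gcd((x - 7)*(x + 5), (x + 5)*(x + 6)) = x + 5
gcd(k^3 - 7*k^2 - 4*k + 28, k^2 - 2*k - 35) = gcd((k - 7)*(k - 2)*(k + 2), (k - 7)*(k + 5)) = k - 7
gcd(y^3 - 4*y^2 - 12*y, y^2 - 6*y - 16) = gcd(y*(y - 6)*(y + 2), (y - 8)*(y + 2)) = y + 2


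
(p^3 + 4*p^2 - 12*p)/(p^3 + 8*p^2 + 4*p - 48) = p/(p + 4)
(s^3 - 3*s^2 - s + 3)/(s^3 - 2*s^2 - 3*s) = (s - 1)/s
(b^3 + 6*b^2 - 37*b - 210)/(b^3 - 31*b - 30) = (b + 7)/(b + 1)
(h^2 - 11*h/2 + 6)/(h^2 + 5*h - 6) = (h^2 - 11*h/2 + 6)/(h^2 + 5*h - 6)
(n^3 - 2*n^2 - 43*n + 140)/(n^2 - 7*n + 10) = (n^2 + 3*n - 28)/(n - 2)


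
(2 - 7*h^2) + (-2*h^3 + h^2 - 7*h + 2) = -2*h^3 - 6*h^2 - 7*h + 4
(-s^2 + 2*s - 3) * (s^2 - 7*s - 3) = -s^4 + 9*s^3 - 14*s^2 + 15*s + 9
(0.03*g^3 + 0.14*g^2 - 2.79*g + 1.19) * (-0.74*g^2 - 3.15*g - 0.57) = -0.0222*g^5 - 0.1981*g^4 + 1.6065*g^3 + 7.8281*g^2 - 2.1582*g - 0.6783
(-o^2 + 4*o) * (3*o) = -3*o^3 + 12*o^2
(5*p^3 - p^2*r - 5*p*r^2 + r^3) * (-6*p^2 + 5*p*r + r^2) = -30*p^5 + 31*p^4*r + 30*p^3*r^2 - 32*p^2*r^3 + r^5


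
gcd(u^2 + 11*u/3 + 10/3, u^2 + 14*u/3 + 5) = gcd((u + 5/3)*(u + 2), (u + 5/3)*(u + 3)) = u + 5/3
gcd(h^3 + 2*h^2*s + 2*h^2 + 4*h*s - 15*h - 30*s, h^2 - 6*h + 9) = h - 3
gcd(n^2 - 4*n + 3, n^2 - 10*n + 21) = n - 3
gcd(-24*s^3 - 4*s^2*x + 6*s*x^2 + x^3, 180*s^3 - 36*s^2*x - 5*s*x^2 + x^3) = 6*s + x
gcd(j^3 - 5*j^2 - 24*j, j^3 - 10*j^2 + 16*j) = j^2 - 8*j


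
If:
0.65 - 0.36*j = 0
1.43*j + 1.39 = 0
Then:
No Solution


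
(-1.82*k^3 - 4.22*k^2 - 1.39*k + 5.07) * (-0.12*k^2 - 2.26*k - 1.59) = 0.2184*k^5 + 4.6196*k^4 + 12.5978*k^3 + 9.2428*k^2 - 9.2481*k - 8.0613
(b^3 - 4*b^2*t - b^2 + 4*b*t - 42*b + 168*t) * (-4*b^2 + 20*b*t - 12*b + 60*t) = -4*b^5 + 36*b^4*t - 8*b^4 - 80*b^3*t^2 + 72*b^3*t + 180*b^3 - 160*b^2*t^2 - 1620*b^2*t + 504*b^2 + 3600*b*t^2 - 4536*b*t + 10080*t^2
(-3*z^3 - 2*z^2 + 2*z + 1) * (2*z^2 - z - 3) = -6*z^5 - z^4 + 15*z^3 + 6*z^2 - 7*z - 3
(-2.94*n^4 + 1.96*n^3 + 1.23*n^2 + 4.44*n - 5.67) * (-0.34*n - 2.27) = 0.9996*n^5 + 6.0074*n^4 - 4.8674*n^3 - 4.3017*n^2 - 8.151*n + 12.8709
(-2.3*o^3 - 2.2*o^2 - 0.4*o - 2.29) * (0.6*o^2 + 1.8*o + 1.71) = -1.38*o^5 - 5.46*o^4 - 8.133*o^3 - 5.856*o^2 - 4.806*o - 3.9159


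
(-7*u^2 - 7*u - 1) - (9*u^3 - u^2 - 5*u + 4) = -9*u^3 - 6*u^2 - 2*u - 5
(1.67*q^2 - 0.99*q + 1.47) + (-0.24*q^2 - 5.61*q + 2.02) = 1.43*q^2 - 6.6*q + 3.49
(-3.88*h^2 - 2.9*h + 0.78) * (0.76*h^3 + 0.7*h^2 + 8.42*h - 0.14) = -2.9488*h^5 - 4.92*h^4 - 34.1068*h^3 - 23.3288*h^2 + 6.9736*h - 0.1092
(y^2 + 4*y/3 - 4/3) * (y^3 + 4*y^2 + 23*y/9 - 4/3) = y^5 + 16*y^4/3 + 59*y^3/9 - 88*y^2/27 - 140*y/27 + 16/9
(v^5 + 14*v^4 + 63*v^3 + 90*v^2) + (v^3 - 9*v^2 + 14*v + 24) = v^5 + 14*v^4 + 64*v^3 + 81*v^2 + 14*v + 24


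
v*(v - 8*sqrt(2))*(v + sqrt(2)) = v^3 - 7*sqrt(2)*v^2 - 16*v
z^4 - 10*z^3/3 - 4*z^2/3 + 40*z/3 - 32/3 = (z - 2)^2*(z - 4/3)*(z + 2)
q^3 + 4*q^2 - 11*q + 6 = (q - 1)^2*(q + 6)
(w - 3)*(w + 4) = w^2 + w - 12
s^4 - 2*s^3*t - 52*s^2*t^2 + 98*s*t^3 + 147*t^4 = (s - 7*t)*(s - 3*t)*(s + t)*(s + 7*t)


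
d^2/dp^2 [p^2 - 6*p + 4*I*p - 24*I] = 2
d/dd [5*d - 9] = 5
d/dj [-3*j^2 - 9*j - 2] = -6*j - 9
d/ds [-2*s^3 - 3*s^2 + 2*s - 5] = -6*s^2 - 6*s + 2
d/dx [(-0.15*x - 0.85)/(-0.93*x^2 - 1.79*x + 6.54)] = (0.1395*x^2 + 0.2685*x - (0.15*x + 0.85)*(1.86*x + 1.79) - 0.981)/(0.93*x^2 + 1.79*x - 6.54)^2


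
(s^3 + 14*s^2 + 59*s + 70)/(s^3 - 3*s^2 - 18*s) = (s^3 + 14*s^2 + 59*s + 70)/(s*(s^2 - 3*s - 18))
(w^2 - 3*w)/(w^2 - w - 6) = w/(w + 2)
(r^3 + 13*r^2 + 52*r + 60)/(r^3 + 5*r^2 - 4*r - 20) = (r + 6)/(r - 2)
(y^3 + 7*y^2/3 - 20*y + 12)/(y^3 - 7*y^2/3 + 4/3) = (3*y^3 + 7*y^2 - 60*y + 36)/(3*y^3 - 7*y^2 + 4)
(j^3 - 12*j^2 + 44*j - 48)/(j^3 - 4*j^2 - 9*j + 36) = (j^2 - 8*j + 12)/(j^2 - 9)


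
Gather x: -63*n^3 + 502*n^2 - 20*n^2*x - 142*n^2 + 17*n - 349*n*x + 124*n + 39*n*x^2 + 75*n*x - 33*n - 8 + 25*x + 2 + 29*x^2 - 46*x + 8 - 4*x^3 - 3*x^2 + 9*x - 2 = -63*n^3 + 360*n^2 + 108*n - 4*x^3 + x^2*(39*n + 26) + x*(-20*n^2 - 274*n - 12)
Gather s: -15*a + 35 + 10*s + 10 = -15*a + 10*s + 45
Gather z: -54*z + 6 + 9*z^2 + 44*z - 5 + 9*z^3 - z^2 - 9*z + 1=9*z^3 + 8*z^2 - 19*z + 2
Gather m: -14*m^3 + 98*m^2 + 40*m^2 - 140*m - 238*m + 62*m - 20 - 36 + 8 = -14*m^3 + 138*m^2 - 316*m - 48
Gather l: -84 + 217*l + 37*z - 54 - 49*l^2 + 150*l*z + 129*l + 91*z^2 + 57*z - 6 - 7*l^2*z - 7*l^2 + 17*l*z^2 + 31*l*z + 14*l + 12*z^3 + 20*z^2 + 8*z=l^2*(-7*z - 56) + l*(17*z^2 + 181*z + 360) + 12*z^3 + 111*z^2 + 102*z - 144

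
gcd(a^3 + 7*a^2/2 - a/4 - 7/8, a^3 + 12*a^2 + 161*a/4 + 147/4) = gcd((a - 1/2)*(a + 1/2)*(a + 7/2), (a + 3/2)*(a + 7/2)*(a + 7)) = a + 7/2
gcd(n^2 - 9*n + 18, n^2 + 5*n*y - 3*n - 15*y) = n - 3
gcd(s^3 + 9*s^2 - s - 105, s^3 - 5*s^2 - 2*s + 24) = s - 3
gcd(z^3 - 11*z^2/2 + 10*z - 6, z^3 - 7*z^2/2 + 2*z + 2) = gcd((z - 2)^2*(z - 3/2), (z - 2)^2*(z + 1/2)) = z^2 - 4*z + 4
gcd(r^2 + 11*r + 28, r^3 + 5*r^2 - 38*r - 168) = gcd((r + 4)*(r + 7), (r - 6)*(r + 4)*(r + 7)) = r^2 + 11*r + 28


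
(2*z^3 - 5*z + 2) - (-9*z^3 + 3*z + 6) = 11*z^3 - 8*z - 4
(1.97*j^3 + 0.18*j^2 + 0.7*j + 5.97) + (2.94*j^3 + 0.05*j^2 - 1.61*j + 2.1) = 4.91*j^3 + 0.23*j^2 - 0.91*j + 8.07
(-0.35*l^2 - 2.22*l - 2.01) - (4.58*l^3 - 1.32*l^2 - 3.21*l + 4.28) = -4.58*l^3 + 0.97*l^2 + 0.99*l - 6.29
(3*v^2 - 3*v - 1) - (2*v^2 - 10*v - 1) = v^2 + 7*v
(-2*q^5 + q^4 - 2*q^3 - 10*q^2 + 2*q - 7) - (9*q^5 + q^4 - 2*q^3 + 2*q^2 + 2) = -11*q^5 - 12*q^2 + 2*q - 9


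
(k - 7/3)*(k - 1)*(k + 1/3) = k^3 - 3*k^2 + 11*k/9 + 7/9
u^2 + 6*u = u*(u + 6)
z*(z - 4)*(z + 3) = z^3 - z^2 - 12*z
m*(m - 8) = m^2 - 8*m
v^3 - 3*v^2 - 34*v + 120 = (v - 5)*(v - 4)*(v + 6)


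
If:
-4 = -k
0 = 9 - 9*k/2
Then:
No Solution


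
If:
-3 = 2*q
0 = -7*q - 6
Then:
No Solution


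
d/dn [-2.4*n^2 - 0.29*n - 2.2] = -4.8*n - 0.29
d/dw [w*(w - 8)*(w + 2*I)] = 3*w^2 + 4*w*(-4 + I) - 16*I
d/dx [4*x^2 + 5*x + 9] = 8*x + 5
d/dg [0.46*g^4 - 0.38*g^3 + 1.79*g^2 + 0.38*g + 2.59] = 1.84*g^3 - 1.14*g^2 + 3.58*g + 0.38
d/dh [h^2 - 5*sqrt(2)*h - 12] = 2*h - 5*sqrt(2)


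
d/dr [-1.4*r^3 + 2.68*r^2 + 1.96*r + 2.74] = -4.2*r^2 + 5.36*r + 1.96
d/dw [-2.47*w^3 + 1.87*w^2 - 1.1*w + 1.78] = -7.41*w^2 + 3.74*w - 1.1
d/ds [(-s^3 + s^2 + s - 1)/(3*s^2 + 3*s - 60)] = (-s^4 - 2*s^3 + 60*s^2 - 38*s - 19)/(3*(s^4 + 2*s^3 - 39*s^2 - 40*s + 400))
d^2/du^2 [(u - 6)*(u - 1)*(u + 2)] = 6*u - 10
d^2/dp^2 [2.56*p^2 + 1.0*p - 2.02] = 5.12000000000000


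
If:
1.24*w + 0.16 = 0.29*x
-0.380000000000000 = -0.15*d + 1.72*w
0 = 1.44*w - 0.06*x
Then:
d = 2.85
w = 0.03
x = 0.67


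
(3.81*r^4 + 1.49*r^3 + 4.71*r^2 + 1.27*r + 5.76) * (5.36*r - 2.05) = 20.4216*r^5 + 0.175900000000001*r^4 + 22.1911*r^3 - 2.8483*r^2 + 28.2701*r - 11.808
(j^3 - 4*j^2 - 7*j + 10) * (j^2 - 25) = j^5 - 4*j^4 - 32*j^3 + 110*j^2 + 175*j - 250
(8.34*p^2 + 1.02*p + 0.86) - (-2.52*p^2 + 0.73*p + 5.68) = 10.86*p^2 + 0.29*p - 4.82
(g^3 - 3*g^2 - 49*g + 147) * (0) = 0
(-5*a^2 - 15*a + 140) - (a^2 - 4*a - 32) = -6*a^2 - 11*a + 172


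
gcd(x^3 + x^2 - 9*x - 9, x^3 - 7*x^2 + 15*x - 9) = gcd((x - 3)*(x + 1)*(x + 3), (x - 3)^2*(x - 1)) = x - 3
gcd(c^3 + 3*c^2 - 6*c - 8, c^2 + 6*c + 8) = c + 4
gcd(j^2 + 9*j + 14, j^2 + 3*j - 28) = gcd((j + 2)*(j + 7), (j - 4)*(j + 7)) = j + 7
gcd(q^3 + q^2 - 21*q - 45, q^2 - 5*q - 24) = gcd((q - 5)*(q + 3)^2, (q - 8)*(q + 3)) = q + 3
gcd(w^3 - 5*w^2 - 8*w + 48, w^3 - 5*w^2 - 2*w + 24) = w - 4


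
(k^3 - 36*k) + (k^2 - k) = k^3 + k^2 - 37*k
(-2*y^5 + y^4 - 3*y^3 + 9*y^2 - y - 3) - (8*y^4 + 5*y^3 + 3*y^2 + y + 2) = -2*y^5 - 7*y^4 - 8*y^3 + 6*y^2 - 2*y - 5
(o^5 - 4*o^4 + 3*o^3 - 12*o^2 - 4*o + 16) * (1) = o^5 - 4*o^4 + 3*o^3 - 12*o^2 - 4*o + 16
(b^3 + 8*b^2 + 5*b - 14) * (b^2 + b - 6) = b^5 + 9*b^4 + 7*b^3 - 57*b^2 - 44*b + 84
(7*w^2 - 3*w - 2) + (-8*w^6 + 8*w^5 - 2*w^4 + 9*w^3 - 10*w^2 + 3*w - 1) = -8*w^6 + 8*w^5 - 2*w^4 + 9*w^3 - 3*w^2 - 3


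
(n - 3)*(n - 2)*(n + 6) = n^3 + n^2 - 24*n + 36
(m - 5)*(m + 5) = m^2 - 25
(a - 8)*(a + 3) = a^2 - 5*a - 24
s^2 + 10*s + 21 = (s + 3)*(s + 7)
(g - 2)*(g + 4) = g^2 + 2*g - 8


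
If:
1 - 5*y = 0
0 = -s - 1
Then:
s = -1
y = 1/5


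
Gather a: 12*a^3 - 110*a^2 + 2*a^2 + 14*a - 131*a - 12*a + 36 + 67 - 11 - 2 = 12*a^3 - 108*a^2 - 129*a + 90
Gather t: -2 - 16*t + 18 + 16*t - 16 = 0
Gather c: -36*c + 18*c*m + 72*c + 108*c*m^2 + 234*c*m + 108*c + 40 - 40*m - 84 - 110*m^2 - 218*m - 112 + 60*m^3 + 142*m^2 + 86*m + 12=c*(108*m^2 + 252*m + 144) + 60*m^3 + 32*m^2 - 172*m - 144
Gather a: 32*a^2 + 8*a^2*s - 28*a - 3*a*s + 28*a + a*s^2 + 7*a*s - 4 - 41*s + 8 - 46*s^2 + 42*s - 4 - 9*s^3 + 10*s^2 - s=a^2*(8*s + 32) + a*(s^2 + 4*s) - 9*s^3 - 36*s^2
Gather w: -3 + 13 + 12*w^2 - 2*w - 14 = 12*w^2 - 2*w - 4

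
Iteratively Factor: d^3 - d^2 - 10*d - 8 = (d - 4)*(d^2 + 3*d + 2) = (d - 4)*(d + 1)*(d + 2)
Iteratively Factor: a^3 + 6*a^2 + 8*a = (a + 2)*(a^2 + 4*a) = (a + 2)*(a + 4)*(a)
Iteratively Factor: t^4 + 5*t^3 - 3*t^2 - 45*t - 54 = (t + 3)*(t^3 + 2*t^2 - 9*t - 18) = (t - 3)*(t + 3)*(t^2 + 5*t + 6) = (t - 3)*(t + 3)^2*(t + 2)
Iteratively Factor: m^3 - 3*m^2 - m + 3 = (m - 1)*(m^2 - 2*m - 3) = (m - 3)*(m - 1)*(m + 1)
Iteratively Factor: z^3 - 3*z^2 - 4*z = (z)*(z^2 - 3*z - 4) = z*(z - 4)*(z + 1)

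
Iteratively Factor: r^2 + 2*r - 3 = (r + 3)*(r - 1)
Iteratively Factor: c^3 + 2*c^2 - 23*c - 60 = (c - 5)*(c^2 + 7*c + 12) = (c - 5)*(c + 4)*(c + 3)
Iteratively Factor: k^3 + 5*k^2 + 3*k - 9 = (k + 3)*(k^2 + 2*k - 3) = (k - 1)*(k + 3)*(k + 3)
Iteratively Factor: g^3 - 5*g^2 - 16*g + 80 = (g + 4)*(g^2 - 9*g + 20) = (g - 4)*(g + 4)*(g - 5)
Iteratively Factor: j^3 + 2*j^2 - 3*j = (j)*(j^2 + 2*j - 3) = j*(j - 1)*(j + 3)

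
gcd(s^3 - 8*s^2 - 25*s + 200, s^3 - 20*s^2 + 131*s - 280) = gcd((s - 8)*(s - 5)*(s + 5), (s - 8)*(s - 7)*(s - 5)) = s^2 - 13*s + 40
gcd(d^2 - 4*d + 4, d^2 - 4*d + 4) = d^2 - 4*d + 4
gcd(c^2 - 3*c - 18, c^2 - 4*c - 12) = c - 6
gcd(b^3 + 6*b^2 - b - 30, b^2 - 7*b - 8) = 1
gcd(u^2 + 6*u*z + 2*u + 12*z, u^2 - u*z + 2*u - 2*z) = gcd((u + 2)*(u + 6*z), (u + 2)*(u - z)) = u + 2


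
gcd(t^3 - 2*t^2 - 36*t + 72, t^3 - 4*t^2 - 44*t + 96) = t^2 + 4*t - 12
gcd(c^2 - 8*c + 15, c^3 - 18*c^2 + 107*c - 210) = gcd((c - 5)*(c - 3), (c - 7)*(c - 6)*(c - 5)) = c - 5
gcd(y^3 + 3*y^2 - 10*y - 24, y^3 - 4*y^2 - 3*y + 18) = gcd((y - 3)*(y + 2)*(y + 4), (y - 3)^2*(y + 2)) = y^2 - y - 6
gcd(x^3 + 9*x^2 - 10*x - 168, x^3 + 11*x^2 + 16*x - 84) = x^2 + 13*x + 42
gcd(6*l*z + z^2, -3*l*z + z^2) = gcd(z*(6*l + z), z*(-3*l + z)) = z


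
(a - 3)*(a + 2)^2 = a^3 + a^2 - 8*a - 12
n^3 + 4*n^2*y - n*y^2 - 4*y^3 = (n - y)*(n + y)*(n + 4*y)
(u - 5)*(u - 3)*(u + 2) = u^3 - 6*u^2 - u + 30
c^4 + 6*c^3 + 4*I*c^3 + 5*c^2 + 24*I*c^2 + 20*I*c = c*(c + 1)*(c + 5)*(c + 4*I)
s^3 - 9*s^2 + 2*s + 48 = (s - 8)*(s - 3)*(s + 2)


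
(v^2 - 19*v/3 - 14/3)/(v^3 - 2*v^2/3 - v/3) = (-3*v^2 + 19*v + 14)/(v*(-3*v^2 + 2*v + 1))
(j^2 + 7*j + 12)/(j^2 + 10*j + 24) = (j + 3)/(j + 6)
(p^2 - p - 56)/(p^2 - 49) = (p - 8)/(p - 7)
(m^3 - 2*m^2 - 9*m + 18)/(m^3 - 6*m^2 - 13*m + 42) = (m - 3)/(m - 7)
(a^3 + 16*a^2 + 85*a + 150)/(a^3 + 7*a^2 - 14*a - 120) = (a + 5)/(a - 4)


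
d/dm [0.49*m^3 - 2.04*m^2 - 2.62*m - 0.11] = 1.47*m^2 - 4.08*m - 2.62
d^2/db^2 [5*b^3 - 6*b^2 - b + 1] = 30*b - 12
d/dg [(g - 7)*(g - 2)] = 2*g - 9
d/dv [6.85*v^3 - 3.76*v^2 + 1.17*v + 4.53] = 20.55*v^2 - 7.52*v + 1.17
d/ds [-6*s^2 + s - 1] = 1 - 12*s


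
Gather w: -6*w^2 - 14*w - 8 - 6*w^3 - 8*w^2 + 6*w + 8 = -6*w^3 - 14*w^2 - 8*w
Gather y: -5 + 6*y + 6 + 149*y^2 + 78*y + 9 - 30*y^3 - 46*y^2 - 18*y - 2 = -30*y^3 + 103*y^2 + 66*y + 8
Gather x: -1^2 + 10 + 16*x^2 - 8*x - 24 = 16*x^2 - 8*x - 15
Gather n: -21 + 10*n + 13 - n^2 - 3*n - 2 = -n^2 + 7*n - 10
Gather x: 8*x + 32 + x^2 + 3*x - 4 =x^2 + 11*x + 28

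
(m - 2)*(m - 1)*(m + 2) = m^3 - m^2 - 4*m + 4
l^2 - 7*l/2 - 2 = (l - 4)*(l + 1/2)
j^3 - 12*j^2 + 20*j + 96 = (j - 8)*(j - 6)*(j + 2)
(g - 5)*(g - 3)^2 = g^3 - 11*g^2 + 39*g - 45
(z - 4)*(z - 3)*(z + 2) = z^3 - 5*z^2 - 2*z + 24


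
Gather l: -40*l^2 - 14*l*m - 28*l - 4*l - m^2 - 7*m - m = -40*l^2 + l*(-14*m - 32) - m^2 - 8*m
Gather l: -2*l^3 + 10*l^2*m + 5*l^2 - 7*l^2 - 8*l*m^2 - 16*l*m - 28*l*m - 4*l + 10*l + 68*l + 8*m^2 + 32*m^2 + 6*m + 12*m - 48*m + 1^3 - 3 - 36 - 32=-2*l^3 + l^2*(10*m - 2) + l*(-8*m^2 - 44*m + 74) + 40*m^2 - 30*m - 70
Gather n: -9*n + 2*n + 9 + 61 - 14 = 56 - 7*n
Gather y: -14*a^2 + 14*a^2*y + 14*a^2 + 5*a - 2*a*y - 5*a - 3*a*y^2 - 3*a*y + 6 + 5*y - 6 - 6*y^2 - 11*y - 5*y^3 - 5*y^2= -5*y^3 + y^2*(-3*a - 11) + y*(14*a^2 - 5*a - 6)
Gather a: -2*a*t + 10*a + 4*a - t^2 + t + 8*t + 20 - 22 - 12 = a*(14 - 2*t) - t^2 + 9*t - 14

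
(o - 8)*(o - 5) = o^2 - 13*o + 40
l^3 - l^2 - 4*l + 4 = (l - 2)*(l - 1)*(l + 2)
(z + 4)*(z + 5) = z^2 + 9*z + 20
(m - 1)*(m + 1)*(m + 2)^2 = m^4 + 4*m^3 + 3*m^2 - 4*m - 4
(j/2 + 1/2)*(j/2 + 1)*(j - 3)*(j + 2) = j^4/4 + j^3/2 - 7*j^2/4 - 5*j - 3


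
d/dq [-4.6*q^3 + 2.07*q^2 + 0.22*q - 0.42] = -13.8*q^2 + 4.14*q + 0.22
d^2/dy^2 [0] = 0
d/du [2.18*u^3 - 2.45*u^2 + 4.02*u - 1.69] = 6.54*u^2 - 4.9*u + 4.02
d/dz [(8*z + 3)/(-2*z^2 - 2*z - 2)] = (-8*z^2 - 8*z + (2*z + 1)*(8*z + 3) - 8)/(2*(z^2 + z + 1)^2)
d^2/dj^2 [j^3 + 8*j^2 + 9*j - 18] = 6*j + 16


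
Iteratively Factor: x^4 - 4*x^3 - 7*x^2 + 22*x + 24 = (x + 1)*(x^3 - 5*x^2 - 2*x + 24) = (x - 3)*(x + 1)*(x^2 - 2*x - 8) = (x - 4)*(x - 3)*(x + 1)*(x + 2)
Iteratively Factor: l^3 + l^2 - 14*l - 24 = (l + 2)*(l^2 - l - 12) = (l - 4)*(l + 2)*(l + 3)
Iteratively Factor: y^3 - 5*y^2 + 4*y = (y - 1)*(y^2 - 4*y) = (y - 4)*(y - 1)*(y)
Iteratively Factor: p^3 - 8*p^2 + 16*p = (p - 4)*(p^2 - 4*p) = (p - 4)^2*(p)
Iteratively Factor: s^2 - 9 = (s - 3)*(s + 3)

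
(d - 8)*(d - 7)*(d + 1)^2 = d^4 - 13*d^3 + 27*d^2 + 97*d + 56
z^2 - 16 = (z - 4)*(z + 4)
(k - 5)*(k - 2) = k^2 - 7*k + 10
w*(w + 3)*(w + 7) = w^3 + 10*w^2 + 21*w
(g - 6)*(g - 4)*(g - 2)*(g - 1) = g^4 - 13*g^3 + 56*g^2 - 92*g + 48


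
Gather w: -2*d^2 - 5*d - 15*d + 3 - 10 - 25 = -2*d^2 - 20*d - 32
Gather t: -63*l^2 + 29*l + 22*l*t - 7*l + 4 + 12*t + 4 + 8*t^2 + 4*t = -63*l^2 + 22*l + 8*t^2 + t*(22*l + 16) + 8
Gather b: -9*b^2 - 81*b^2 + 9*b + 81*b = -90*b^2 + 90*b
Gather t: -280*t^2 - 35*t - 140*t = -280*t^2 - 175*t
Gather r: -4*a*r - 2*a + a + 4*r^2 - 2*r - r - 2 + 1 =-a + 4*r^2 + r*(-4*a - 3) - 1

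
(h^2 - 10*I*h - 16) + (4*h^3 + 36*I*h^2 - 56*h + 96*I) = 4*h^3 + h^2 + 36*I*h^2 - 56*h - 10*I*h - 16 + 96*I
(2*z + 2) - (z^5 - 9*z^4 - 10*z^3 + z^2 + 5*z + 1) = -z^5 + 9*z^4 + 10*z^3 - z^2 - 3*z + 1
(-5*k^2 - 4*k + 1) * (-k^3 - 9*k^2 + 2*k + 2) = 5*k^5 + 49*k^4 + 25*k^3 - 27*k^2 - 6*k + 2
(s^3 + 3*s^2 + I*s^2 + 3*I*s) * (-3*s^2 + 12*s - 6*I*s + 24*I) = -3*s^5 + 3*s^4 - 9*I*s^4 + 42*s^3 + 9*I*s^3 - 6*s^2 + 108*I*s^2 - 72*s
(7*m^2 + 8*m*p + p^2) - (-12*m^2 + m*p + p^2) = 19*m^2 + 7*m*p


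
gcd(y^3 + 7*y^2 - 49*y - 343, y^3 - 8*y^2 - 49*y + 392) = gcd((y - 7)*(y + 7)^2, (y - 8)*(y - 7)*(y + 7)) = y^2 - 49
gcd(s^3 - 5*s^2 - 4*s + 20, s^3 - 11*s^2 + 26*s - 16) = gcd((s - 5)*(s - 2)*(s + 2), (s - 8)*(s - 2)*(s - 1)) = s - 2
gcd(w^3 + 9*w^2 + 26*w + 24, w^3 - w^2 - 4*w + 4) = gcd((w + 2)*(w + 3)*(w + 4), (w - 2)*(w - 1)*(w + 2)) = w + 2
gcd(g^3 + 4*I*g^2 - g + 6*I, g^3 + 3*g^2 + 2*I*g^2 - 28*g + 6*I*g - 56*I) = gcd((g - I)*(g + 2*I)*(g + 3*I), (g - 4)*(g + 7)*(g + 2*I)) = g + 2*I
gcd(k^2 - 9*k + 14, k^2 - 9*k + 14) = k^2 - 9*k + 14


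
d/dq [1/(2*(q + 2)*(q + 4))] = (-q - 3)/(q^4 + 12*q^3 + 52*q^2 + 96*q + 64)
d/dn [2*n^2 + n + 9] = 4*n + 1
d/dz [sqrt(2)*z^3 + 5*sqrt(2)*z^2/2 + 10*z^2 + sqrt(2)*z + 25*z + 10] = 3*sqrt(2)*z^2 + 5*sqrt(2)*z + 20*z + sqrt(2) + 25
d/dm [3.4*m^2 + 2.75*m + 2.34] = 6.8*m + 2.75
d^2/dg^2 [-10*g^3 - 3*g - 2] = -60*g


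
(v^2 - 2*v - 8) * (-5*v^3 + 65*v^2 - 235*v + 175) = -5*v^5 + 75*v^4 - 325*v^3 + 125*v^2 + 1530*v - 1400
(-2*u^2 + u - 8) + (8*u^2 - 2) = 6*u^2 + u - 10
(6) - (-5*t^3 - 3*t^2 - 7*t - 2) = 5*t^3 + 3*t^2 + 7*t + 8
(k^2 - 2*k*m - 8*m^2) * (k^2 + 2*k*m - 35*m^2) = k^4 - 47*k^2*m^2 + 54*k*m^3 + 280*m^4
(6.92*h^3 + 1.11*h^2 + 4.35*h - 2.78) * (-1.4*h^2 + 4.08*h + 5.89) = -9.688*h^5 + 26.6796*h^4 + 39.1976*h^3 + 28.1779*h^2 + 14.2791*h - 16.3742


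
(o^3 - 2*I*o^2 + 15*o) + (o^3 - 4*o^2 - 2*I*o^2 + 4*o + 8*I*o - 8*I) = 2*o^3 - 4*o^2 - 4*I*o^2 + 19*o + 8*I*o - 8*I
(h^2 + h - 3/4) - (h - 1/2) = h^2 - 1/4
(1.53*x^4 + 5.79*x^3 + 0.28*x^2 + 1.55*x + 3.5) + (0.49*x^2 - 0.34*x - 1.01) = 1.53*x^4 + 5.79*x^3 + 0.77*x^2 + 1.21*x + 2.49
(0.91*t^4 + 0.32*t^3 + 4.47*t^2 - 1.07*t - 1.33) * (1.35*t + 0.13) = 1.2285*t^5 + 0.5503*t^4 + 6.0761*t^3 - 0.8634*t^2 - 1.9346*t - 0.1729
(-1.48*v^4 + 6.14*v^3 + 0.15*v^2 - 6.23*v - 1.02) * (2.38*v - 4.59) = -3.5224*v^5 + 21.4064*v^4 - 27.8256*v^3 - 15.5159*v^2 + 26.1681*v + 4.6818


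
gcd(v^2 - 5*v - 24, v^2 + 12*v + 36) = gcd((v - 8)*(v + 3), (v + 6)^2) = 1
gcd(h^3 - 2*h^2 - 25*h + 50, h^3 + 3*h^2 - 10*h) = h^2 + 3*h - 10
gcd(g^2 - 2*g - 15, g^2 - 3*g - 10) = g - 5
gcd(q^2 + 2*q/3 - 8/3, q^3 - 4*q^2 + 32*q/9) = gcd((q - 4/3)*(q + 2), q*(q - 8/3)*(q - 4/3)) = q - 4/3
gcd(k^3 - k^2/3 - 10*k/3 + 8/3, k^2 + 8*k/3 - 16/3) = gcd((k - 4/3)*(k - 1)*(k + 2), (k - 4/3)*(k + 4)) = k - 4/3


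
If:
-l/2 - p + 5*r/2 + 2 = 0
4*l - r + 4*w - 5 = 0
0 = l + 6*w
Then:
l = -6*w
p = -47*w - 21/2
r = -20*w - 5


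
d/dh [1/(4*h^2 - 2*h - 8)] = (1 - 4*h)/(2*(-2*h^2 + h + 4)^2)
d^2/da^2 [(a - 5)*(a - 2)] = 2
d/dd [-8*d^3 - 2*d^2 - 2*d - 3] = -24*d^2 - 4*d - 2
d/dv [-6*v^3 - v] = -18*v^2 - 1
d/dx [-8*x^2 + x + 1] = 1 - 16*x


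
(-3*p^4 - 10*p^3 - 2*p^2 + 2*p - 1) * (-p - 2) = 3*p^5 + 16*p^4 + 22*p^3 + 2*p^2 - 3*p + 2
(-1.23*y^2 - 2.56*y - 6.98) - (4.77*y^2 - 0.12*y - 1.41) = -6.0*y^2 - 2.44*y - 5.57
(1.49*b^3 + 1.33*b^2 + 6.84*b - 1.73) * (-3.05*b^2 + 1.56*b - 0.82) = -4.5445*b^5 - 1.7321*b^4 - 20.009*b^3 + 14.8563*b^2 - 8.3076*b + 1.4186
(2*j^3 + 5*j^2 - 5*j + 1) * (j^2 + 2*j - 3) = 2*j^5 + 9*j^4 - j^3 - 24*j^2 + 17*j - 3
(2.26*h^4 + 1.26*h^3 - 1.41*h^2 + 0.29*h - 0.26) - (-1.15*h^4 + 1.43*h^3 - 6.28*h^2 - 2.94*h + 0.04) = 3.41*h^4 - 0.17*h^3 + 4.87*h^2 + 3.23*h - 0.3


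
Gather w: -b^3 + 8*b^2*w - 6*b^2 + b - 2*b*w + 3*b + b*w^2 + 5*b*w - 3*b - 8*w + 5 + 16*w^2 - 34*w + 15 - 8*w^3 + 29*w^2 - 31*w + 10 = -b^3 - 6*b^2 + b - 8*w^3 + w^2*(b + 45) + w*(8*b^2 + 3*b - 73) + 30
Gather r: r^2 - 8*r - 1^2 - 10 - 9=r^2 - 8*r - 20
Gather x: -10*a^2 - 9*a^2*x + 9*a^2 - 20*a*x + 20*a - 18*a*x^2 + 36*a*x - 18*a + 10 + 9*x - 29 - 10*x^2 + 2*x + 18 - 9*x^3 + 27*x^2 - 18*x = -a^2 + 2*a - 9*x^3 + x^2*(17 - 18*a) + x*(-9*a^2 + 16*a - 7) - 1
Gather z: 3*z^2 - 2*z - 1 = 3*z^2 - 2*z - 1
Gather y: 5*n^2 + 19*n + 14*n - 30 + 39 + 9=5*n^2 + 33*n + 18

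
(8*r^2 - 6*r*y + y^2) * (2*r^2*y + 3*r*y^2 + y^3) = 16*r^4*y + 12*r^3*y^2 - 8*r^2*y^3 - 3*r*y^4 + y^5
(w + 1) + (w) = 2*w + 1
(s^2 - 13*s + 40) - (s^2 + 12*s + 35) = 5 - 25*s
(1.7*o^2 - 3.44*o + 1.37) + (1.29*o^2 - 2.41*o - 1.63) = 2.99*o^2 - 5.85*o - 0.26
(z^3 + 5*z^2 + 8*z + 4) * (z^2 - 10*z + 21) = z^5 - 5*z^4 - 21*z^3 + 29*z^2 + 128*z + 84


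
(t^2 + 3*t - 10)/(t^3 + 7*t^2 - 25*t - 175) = (t - 2)/(t^2 + 2*t - 35)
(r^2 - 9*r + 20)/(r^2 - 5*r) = (r - 4)/r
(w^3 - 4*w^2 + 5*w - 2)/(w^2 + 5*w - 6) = (w^2 - 3*w + 2)/(w + 6)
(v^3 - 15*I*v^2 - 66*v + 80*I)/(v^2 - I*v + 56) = (v^2 - 7*I*v - 10)/(v + 7*I)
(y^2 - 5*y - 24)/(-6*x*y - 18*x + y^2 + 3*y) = (8 - y)/(6*x - y)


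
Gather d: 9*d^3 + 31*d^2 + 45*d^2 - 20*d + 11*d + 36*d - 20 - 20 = 9*d^3 + 76*d^2 + 27*d - 40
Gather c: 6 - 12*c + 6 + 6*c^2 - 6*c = 6*c^2 - 18*c + 12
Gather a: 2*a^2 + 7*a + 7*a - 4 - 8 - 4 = 2*a^2 + 14*a - 16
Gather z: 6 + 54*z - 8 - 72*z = -18*z - 2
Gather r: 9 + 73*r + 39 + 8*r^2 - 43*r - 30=8*r^2 + 30*r + 18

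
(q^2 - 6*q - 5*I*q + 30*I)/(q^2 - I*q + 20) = (q - 6)/(q + 4*I)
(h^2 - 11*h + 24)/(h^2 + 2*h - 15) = (h - 8)/(h + 5)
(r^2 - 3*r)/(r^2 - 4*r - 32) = r*(3 - r)/(-r^2 + 4*r + 32)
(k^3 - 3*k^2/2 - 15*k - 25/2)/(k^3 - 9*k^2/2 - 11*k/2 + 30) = (k^2 - 4*k - 5)/(k^2 - 7*k + 12)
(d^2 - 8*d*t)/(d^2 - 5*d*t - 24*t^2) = d/(d + 3*t)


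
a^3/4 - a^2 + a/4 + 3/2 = (a/4 + 1/4)*(a - 3)*(a - 2)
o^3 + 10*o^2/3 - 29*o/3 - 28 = (o - 3)*(o + 7/3)*(o + 4)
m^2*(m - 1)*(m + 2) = m^4 + m^3 - 2*m^2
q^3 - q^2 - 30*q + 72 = (q - 4)*(q - 3)*(q + 6)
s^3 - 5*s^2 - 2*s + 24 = (s - 4)*(s - 3)*(s + 2)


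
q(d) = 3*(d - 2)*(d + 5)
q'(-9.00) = -45.00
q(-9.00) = 132.00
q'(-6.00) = -27.00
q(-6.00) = 24.00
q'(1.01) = 15.06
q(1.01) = -17.85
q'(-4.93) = -20.58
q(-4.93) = -1.46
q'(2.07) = 21.42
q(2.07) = 1.48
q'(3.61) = 30.66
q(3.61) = 41.59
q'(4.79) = 37.74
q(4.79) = 81.94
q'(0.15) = 9.90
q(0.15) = -28.58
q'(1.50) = 18.00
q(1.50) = -9.75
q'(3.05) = 27.30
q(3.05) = 25.36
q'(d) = 6*d + 9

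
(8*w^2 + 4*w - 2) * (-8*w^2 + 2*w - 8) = -64*w^4 - 16*w^3 - 40*w^2 - 36*w + 16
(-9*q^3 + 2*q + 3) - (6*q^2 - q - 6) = -9*q^3 - 6*q^2 + 3*q + 9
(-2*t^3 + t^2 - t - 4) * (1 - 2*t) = 4*t^4 - 4*t^3 + 3*t^2 + 7*t - 4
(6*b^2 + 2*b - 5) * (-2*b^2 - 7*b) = -12*b^4 - 46*b^3 - 4*b^2 + 35*b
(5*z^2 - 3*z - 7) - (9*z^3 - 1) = -9*z^3 + 5*z^2 - 3*z - 6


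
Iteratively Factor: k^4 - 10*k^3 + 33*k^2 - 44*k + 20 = (k - 2)*(k^3 - 8*k^2 + 17*k - 10) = (k - 2)^2*(k^2 - 6*k + 5) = (k - 2)^2*(k - 1)*(k - 5)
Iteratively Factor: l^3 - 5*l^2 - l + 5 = (l + 1)*(l^2 - 6*l + 5) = (l - 5)*(l + 1)*(l - 1)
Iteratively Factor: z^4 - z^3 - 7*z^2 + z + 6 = (z + 1)*(z^3 - 2*z^2 - 5*z + 6) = (z - 1)*(z + 1)*(z^2 - z - 6) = (z - 3)*(z - 1)*(z + 1)*(z + 2)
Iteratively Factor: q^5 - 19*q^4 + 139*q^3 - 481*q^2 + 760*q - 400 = (q - 5)*(q^4 - 14*q^3 + 69*q^2 - 136*q + 80) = (q - 5)^2*(q^3 - 9*q^2 + 24*q - 16) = (q - 5)^2*(q - 1)*(q^2 - 8*q + 16) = (q - 5)^2*(q - 4)*(q - 1)*(q - 4)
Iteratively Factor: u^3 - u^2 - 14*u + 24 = (u - 2)*(u^2 + u - 12) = (u - 3)*(u - 2)*(u + 4)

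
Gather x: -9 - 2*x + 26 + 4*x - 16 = 2*x + 1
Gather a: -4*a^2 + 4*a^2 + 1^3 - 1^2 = 0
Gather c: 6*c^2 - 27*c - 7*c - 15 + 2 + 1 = 6*c^2 - 34*c - 12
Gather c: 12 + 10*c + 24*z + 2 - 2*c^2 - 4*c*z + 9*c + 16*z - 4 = -2*c^2 + c*(19 - 4*z) + 40*z + 10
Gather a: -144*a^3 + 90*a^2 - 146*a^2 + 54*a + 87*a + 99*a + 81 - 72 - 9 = -144*a^3 - 56*a^2 + 240*a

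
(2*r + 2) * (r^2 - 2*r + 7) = 2*r^3 - 2*r^2 + 10*r + 14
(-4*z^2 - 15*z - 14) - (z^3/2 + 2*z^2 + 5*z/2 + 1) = -z^3/2 - 6*z^2 - 35*z/2 - 15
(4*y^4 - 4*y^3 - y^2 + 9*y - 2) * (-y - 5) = -4*y^5 - 16*y^4 + 21*y^3 - 4*y^2 - 43*y + 10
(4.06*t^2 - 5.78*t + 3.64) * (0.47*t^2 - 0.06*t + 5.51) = 1.9082*t^4 - 2.9602*t^3 + 24.4282*t^2 - 32.0662*t + 20.0564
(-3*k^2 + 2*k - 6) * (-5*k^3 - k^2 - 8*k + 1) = 15*k^5 - 7*k^4 + 52*k^3 - 13*k^2 + 50*k - 6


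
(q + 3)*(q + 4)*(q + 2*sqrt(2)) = q^3 + 2*sqrt(2)*q^2 + 7*q^2 + 12*q + 14*sqrt(2)*q + 24*sqrt(2)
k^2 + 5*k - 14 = (k - 2)*(k + 7)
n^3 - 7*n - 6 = (n - 3)*(n + 1)*(n + 2)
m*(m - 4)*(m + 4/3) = m^3 - 8*m^2/3 - 16*m/3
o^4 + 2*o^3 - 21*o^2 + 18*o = o*(o - 3)*(o - 1)*(o + 6)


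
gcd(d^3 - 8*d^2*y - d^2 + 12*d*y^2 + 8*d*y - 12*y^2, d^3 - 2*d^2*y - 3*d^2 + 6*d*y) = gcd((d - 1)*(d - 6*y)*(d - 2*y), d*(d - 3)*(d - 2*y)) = -d + 2*y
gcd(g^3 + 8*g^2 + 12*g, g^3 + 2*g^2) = g^2 + 2*g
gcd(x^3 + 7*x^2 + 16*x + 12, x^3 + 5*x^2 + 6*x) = x^2 + 5*x + 6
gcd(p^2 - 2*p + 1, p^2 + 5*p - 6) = p - 1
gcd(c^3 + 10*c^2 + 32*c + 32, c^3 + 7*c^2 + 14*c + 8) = c^2 + 6*c + 8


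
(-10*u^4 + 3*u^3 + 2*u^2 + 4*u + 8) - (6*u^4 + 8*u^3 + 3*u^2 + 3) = -16*u^4 - 5*u^3 - u^2 + 4*u + 5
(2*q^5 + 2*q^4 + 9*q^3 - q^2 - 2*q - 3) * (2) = 4*q^5 + 4*q^4 + 18*q^3 - 2*q^2 - 4*q - 6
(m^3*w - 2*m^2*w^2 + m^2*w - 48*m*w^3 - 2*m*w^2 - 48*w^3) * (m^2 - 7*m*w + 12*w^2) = m^5*w - 9*m^4*w^2 + m^4*w - 22*m^3*w^3 - 9*m^3*w^2 + 312*m^2*w^4 - 22*m^2*w^3 - 576*m*w^5 + 312*m*w^4 - 576*w^5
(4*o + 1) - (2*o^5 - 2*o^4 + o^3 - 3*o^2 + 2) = -2*o^5 + 2*o^4 - o^3 + 3*o^2 + 4*o - 1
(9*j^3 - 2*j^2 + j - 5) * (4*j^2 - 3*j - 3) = 36*j^5 - 35*j^4 - 17*j^3 - 17*j^2 + 12*j + 15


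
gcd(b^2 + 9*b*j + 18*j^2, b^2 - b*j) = 1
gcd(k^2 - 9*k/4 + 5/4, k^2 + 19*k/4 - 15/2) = k - 5/4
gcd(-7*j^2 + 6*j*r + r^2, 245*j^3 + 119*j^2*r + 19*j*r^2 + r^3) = 7*j + r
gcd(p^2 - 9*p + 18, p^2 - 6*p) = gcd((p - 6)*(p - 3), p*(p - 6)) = p - 6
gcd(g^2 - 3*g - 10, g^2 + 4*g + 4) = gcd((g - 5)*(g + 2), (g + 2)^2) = g + 2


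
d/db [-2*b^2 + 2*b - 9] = 2 - 4*b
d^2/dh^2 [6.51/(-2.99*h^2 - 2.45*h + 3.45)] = (116.400102*h^2 + 95.37801*h - 6.51*(5.98*h + 2.45)*(11.96*h + 4.9) - 134.30781)/(2.99*h^2 + 2.45*h - 3.45)^3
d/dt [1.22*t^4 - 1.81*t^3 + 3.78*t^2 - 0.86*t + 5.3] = 4.88*t^3 - 5.43*t^2 + 7.56*t - 0.86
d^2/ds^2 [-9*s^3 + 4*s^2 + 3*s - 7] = 8 - 54*s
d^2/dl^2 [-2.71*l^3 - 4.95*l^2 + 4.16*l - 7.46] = -16.26*l - 9.9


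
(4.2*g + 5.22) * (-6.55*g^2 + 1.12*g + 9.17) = -27.51*g^3 - 29.487*g^2 + 44.3604*g + 47.8674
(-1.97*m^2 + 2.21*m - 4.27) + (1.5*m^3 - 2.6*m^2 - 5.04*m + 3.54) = 1.5*m^3 - 4.57*m^2 - 2.83*m - 0.73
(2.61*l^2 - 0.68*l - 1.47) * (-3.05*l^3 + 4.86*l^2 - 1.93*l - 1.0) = -7.9605*l^5 + 14.7586*l^4 - 3.8586*l^3 - 8.4418*l^2 + 3.5171*l + 1.47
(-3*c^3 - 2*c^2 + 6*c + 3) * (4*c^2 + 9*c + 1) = -12*c^5 - 35*c^4 + 3*c^3 + 64*c^2 + 33*c + 3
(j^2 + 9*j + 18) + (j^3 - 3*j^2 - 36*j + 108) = j^3 - 2*j^2 - 27*j + 126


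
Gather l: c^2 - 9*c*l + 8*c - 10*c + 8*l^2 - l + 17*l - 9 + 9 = c^2 - 2*c + 8*l^2 + l*(16 - 9*c)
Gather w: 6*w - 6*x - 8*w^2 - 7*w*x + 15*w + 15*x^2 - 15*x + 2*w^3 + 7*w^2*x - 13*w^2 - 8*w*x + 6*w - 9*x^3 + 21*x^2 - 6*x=2*w^3 + w^2*(7*x - 21) + w*(27 - 15*x) - 9*x^3 + 36*x^2 - 27*x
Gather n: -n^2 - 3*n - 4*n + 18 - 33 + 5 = -n^2 - 7*n - 10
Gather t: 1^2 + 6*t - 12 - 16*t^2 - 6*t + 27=16 - 16*t^2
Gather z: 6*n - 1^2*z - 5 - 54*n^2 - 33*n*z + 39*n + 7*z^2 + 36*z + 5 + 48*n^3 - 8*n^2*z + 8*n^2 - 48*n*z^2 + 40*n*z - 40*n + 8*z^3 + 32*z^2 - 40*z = 48*n^3 - 46*n^2 + 5*n + 8*z^3 + z^2*(39 - 48*n) + z*(-8*n^2 + 7*n - 5)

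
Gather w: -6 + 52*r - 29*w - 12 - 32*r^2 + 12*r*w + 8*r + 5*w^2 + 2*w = -32*r^2 + 60*r + 5*w^2 + w*(12*r - 27) - 18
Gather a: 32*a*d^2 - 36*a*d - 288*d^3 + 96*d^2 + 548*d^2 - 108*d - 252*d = a*(32*d^2 - 36*d) - 288*d^3 + 644*d^2 - 360*d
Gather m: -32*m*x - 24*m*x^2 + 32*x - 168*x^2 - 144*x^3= m*(-24*x^2 - 32*x) - 144*x^3 - 168*x^2 + 32*x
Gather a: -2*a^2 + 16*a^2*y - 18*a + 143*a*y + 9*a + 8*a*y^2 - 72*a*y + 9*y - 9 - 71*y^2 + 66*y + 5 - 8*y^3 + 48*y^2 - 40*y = a^2*(16*y - 2) + a*(8*y^2 + 71*y - 9) - 8*y^3 - 23*y^2 + 35*y - 4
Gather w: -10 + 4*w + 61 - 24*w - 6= 45 - 20*w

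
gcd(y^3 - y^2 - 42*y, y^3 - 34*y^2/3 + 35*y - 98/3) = y - 7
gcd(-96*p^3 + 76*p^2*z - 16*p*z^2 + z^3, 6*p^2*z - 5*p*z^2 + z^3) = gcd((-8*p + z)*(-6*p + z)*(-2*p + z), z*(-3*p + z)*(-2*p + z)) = -2*p + z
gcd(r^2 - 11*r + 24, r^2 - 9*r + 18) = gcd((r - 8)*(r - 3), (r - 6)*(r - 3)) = r - 3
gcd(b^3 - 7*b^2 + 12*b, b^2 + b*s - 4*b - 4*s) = b - 4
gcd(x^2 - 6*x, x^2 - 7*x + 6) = x - 6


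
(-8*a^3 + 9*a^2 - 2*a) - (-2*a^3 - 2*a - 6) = -6*a^3 + 9*a^2 + 6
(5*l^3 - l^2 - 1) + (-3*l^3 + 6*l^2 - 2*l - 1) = 2*l^3 + 5*l^2 - 2*l - 2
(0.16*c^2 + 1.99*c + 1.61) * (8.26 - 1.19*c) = -0.1904*c^3 - 1.0465*c^2 + 14.5215*c + 13.2986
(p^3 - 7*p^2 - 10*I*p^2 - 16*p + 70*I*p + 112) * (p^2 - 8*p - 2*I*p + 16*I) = p^5 - 15*p^4 - 12*I*p^4 + 20*p^3 + 180*I*p^3 + 540*p^2 - 640*I*p^2 - 2016*p - 480*I*p + 1792*I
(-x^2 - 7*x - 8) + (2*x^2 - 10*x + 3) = x^2 - 17*x - 5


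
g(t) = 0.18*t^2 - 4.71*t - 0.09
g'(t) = 0.36*t - 4.71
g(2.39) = -10.32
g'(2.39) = -3.85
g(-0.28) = 1.24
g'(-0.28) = -4.81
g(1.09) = -5.01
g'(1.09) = -4.32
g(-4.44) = 24.37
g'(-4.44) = -6.31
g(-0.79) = 3.74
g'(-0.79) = -4.99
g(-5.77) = 33.08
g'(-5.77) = -6.79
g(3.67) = -14.95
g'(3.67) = -3.39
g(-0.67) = 3.15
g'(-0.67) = -4.95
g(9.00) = -27.90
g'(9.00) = -1.47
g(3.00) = -12.60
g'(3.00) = -3.63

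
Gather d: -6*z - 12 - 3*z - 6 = -9*z - 18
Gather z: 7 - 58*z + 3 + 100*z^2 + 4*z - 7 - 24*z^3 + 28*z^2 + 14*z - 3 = -24*z^3 + 128*z^2 - 40*z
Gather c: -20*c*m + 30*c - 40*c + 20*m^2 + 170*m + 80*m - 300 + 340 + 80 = c*(-20*m - 10) + 20*m^2 + 250*m + 120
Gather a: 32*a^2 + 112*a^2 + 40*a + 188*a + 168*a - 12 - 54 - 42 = 144*a^2 + 396*a - 108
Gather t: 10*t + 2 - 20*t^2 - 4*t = -20*t^2 + 6*t + 2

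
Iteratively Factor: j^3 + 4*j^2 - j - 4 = (j + 1)*(j^2 + 3*j - 4) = (j + 1)*(j + 4)*(j - 1)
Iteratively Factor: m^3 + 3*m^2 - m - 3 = (m + 1)*(m^2 + 2*m - 3) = (m - 1)*(m + 1)*(m + 3)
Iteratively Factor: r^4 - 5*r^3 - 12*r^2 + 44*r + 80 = (r - 5)*(r^3 - 12*r - 16) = (r - 5)*(r + 2)*(r^2 - 2*r - 8) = (r - 5)*(r - 4)*(r + 2)*(r + 2)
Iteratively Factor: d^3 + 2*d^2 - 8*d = (d)*(d^2 + 2*d - 8) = d*(d + 4)*(d - 2)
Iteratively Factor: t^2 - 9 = (t + 3)*(t - 3)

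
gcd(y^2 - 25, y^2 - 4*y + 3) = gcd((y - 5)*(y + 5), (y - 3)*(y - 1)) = 1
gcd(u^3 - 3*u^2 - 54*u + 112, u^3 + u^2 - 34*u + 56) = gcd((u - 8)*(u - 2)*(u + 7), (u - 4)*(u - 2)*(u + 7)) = u^2 + 5*u - 14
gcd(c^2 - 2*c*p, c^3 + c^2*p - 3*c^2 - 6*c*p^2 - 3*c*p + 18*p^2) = -c + 2*p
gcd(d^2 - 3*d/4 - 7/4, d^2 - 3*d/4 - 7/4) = d^2 - 3*d/4 - 7/4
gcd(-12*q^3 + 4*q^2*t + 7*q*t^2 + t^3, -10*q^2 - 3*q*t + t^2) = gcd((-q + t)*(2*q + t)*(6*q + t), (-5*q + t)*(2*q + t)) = 2*q + t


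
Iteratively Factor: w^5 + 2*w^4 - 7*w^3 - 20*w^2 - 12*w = (w + 1)*(w^4 + w^3 - 8*w^2 - 12*w) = (w + 1)*(w + 2)*(w^3 - w^2 - 6*w) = (w + 1)*(w + 2)^2*(w^2 - 3*w) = (w - 3)*(w + 1)*(w + 2)^2*(w)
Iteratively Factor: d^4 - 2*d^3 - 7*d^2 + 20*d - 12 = (d + 3)*(d^3 - 5*d^2 + 8*d - 4) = (d - 1)*(d + 3)*(d^2 - 4*d + 4) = (d - 2)*(d - 1)*(d + 3)*(d - 2)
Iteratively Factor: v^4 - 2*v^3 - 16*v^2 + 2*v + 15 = (v - 1)*(v^3 - v^2 - 17*v - 15) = (v - 5)*(v - 1)*(v^2 + 4*v + 3) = (v - 5)*(v - 1)*(v + 1)*(v + 3)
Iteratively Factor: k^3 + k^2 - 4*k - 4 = (k - 2)*(k^2 + 3*k + 2) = (k - 2)*(k + 1)*(k + 2)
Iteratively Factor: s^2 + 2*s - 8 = (s + 4)*(s - 2)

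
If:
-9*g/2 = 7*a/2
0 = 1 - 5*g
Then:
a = -9/35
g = 1/5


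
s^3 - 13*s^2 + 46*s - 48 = (s - 8)*(s - 3)*(s - 2)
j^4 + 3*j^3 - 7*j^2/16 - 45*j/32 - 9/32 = (j - 3/4)*(j + 1/4)*(j + 1/2)*(j + 3)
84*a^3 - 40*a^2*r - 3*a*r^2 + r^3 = (-7*a + r)*(-2*a + r)*(6*a + r)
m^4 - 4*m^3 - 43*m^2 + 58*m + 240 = (m - 8)*(m - 3)*(m + 2)*(m + 5)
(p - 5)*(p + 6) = p^2 + p - 30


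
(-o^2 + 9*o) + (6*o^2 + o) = 5*o^2 + 10*o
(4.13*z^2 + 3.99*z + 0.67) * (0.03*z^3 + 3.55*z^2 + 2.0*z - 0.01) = 0.1239*z^5 + 14.7812*z^4 + 22.4446*z^3 + 10.3172*z^2 + 1.3001*z - 0.0067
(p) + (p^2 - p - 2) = p^2 - 2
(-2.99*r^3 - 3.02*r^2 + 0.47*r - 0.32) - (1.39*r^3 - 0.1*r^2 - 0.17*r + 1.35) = -4.38*r^3 - 2.92*r^2 + 0.64*r - 1.67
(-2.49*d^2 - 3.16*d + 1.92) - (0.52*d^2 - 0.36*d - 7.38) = -3.01*d^2 - 2.8*d + 9.3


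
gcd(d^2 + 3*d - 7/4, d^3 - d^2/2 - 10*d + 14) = d + 7/2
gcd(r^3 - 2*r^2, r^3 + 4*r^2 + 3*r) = r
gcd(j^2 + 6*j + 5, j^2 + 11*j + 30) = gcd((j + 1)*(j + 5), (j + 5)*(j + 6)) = j + 5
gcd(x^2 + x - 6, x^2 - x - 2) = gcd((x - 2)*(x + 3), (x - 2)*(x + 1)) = x - 2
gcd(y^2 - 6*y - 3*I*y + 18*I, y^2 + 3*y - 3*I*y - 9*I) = y - 3*I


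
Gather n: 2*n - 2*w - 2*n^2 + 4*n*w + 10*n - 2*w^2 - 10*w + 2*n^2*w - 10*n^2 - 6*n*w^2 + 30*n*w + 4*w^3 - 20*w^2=n^2*(2*w - 12) + n*(-6*w^2 + 34*w + 12) + 4*w^3 - 22*w^2 - 12*w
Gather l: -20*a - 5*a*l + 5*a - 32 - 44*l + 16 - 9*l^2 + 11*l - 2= -15*a - 9*l^2 + l*(-5*a - 33) - 18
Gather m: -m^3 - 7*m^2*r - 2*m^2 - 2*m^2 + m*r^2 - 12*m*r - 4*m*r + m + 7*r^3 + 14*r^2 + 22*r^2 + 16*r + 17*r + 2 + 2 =-m^3 + m^2*(-7*r - 4) + m*(r^2 - 16*r + 1) + 7*r^3 + 36*r^2 + 33*r + 4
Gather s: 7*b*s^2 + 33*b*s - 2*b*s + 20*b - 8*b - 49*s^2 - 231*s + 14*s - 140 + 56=12*b + s^2*(7*b - 49) + s*(31*b - 217) - 84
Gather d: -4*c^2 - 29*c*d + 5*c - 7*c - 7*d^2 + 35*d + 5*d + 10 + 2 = -4*c^2 - 2*c - 7*d^2 + d*(40 - 29*c) + 12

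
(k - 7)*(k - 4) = k^2 - 11*k + 28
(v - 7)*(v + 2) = v^2 - 5*v - 14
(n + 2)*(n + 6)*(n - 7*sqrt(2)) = n^3 - 7*sqrt(2)*n^2 + 8*n^2 - 56*sqrt(2)*n + 12*n - 84*sqrt(2)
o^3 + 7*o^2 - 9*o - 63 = (o - 3)*(o + 3)*(o + 7)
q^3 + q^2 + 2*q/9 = q*(q + 1/3)*(q + 2/3)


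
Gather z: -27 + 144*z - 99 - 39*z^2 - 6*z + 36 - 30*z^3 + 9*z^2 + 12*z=-30*z^3 - 30*z^2 + 150*z - 90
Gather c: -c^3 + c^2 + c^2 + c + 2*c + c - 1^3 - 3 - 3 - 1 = -c^3 + 2*c^2 + 4*c - 8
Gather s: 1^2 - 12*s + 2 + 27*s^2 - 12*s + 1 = 27*s^2 - 24*s + 4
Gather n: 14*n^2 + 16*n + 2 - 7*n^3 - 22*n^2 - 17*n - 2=-7*n^3 - 8*n^2 - n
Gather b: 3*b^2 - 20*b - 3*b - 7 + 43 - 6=3*b^2 - 23*b + 30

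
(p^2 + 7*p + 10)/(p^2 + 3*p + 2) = (p + 5)/(p + 1)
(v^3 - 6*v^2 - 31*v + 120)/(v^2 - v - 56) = (v^2 + 2*v - 15)/(v + 7)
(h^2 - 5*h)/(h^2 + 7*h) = (h - 5)/(h + 7)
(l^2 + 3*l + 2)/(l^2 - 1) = (l + 2)/(l - 1)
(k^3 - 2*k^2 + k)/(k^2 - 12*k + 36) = k*(k^2 - 2*k + 1)/(k^2 - 12*k + 36)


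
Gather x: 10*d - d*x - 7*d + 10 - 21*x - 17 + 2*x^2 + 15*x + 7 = 3*d + 2*x^2 + x*(-d - 6)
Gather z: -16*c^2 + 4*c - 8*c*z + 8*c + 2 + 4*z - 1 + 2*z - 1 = -16*c^2 + 12*c + z*(6 - 8*c)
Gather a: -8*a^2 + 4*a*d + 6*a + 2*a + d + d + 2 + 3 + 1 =-8*a^2 + a*(4*d + 8) + 2*d + 6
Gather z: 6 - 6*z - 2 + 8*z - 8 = 2*z - 4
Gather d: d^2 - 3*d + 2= d^2 - 3*d + 2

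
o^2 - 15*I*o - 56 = (o - 8*I)*(o - 7*I)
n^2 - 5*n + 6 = (n - 3)*(n - 2)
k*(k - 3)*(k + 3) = k^3 - 9*k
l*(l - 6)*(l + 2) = l^3 - 4*l^2 - 12*l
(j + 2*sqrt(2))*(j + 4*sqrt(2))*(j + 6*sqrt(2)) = j^3 + 12*sqrt(2)*j^2 + 88*j + 96*sqrt(2)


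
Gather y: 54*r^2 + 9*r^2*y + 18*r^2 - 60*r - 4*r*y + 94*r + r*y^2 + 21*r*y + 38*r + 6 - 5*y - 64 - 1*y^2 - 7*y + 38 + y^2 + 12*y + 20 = 72*r^2 + r*y^2 + 72*r + y*(9*r^2 + 17*r)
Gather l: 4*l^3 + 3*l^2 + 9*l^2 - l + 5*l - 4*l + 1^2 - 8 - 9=4*l^3 + 12*l^2 - 16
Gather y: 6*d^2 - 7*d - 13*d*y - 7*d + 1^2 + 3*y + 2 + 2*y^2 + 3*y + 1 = 6*d^2 - 14*d + 2*y^2 + y*(6 - 13*d) + 4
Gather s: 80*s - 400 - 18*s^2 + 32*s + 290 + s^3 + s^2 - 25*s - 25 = s^3 - 17*s^2 + 87*s - 135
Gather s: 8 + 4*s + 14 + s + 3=5*s + 25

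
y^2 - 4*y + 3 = (y - 3)*(y - 1)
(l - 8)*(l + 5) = l^2 - 3*l - 40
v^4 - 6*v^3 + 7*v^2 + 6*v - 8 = (v - 4)*(v - 2)*(v - 1)*(v + 1)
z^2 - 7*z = z*(z - 7)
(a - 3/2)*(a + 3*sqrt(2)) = a^2 - 3*a/2 + 3*sqrt(2)*a - 9*sqrt(2)/2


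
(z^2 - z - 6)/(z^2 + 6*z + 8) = (z - 3)/(z + 4)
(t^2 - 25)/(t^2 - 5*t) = (t + 5)/t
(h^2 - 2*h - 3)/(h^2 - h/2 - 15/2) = 2*(h + 1)/(2*h + 5)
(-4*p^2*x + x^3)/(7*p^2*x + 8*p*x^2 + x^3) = (-4*p^2 + x^2)/(7*p^2 + 8*p*x + x^2)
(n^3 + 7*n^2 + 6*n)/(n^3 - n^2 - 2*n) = (n + 6)/(n - 2)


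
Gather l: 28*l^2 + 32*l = 28*l^2 + 32*l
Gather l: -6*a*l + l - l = -6*a*l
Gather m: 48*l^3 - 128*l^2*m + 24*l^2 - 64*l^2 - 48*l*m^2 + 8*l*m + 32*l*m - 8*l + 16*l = 48*l^3 - 40*l^2 - 48*l*m^2 + 8*l + m*(-128*l^2 + 40*l)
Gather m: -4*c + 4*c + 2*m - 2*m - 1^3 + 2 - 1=0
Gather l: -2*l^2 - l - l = -2*l^2 - 2*l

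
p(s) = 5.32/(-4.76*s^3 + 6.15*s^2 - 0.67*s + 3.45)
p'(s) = 5.32*(14.28*s^2 - 12.3*s + 0.67)/(-4.76*s^3 + 6.15*s^2 - 0.67*s + 3.45)^2 = (75.9696*s^2 - 65.436*s + 3.5644)/(4.76*s^3 - 6.15*s^2 + 0.67*s - 3.45)^2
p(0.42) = 1.36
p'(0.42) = -0.69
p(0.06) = 1.55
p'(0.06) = -0.01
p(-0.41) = 1.05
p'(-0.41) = 1.67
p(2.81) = -0.10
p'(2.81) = 0.14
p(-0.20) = 1.38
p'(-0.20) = 1.32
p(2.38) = -0.19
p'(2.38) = 0.37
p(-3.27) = 0.02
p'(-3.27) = 0.02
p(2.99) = -0.08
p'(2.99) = 0.10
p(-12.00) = 0.00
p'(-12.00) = 0.00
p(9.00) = -0.00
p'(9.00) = 0.00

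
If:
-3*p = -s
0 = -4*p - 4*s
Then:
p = 0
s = 0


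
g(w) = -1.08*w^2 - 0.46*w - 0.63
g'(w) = -2.16*w - 0.46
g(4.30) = -22.58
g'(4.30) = -9.75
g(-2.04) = -4.19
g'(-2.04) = 3.95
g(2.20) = -6.87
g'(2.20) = -5.21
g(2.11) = -6.41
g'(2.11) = -5.02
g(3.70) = -17.12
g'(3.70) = -8.45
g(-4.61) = -21.46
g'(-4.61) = 9.50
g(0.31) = -0.88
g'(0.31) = -1.13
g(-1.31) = -1.88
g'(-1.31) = 2.37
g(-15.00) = -236.73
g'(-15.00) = 31.94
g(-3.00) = -8.97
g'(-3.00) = 6.02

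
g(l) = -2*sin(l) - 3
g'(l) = -2*cos(l)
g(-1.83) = -1.07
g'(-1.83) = 0.51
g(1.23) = -4.88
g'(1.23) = -0.67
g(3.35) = -2.59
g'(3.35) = 1.96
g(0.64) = -4.19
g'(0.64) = -1.60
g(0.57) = -4.08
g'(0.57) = -1.68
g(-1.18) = -1.15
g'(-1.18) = -0.76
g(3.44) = -2.41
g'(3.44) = 1.91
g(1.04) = -4.72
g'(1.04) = -1.01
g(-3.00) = -2.72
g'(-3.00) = 1.98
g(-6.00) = -3.56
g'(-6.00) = -1.92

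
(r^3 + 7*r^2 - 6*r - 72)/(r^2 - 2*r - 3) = (r^2 + 10*r + 24)/(r + 1)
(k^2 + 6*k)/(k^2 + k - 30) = k/(k - 5)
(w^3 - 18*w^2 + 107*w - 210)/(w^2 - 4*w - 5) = (w^2 - 13*w + 42)/(w + 1)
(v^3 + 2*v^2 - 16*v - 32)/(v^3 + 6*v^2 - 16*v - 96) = (v + 2)/(v + 6)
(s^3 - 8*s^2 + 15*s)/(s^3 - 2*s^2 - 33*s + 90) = s/(s + 6)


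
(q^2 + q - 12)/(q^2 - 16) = (q - 3)/(q - 4)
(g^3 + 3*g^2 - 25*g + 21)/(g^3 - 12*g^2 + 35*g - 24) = (g + 7)/(g - 8)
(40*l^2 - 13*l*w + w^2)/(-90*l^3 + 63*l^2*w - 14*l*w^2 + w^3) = (-8*l + w)/(18*l^2 - 9*l*w + w^2)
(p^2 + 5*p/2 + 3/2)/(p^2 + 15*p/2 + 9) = (p + 1)/(p + 6)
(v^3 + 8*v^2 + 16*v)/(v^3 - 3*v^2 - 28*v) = (v + 4)/(v - 7)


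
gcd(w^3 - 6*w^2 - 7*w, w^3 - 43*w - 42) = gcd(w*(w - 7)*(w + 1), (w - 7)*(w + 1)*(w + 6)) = w^2 - 6*w - 7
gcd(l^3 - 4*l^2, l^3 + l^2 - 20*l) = l^2 - 4*l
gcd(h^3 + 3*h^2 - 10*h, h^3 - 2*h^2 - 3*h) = h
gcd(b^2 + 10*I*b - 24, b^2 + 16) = b + 4*I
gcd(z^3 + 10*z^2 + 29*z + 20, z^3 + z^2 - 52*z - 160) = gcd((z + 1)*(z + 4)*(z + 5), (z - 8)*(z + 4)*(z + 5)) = z^2 + 9*z + 20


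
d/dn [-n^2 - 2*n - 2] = -2*n - 2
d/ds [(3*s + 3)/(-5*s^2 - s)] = 3*(5*s^2 + 10*s + 1)/(s^2*(25*s^2 + 10*s + 1))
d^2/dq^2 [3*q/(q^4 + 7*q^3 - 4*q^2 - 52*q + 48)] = 6*(q*(4*q^3 + 21*q^2 - 8*q - 52)^2 + (-4*q^3 - 21*q^2 - q*(6*q^2 + 21*q - 4) + 8*q + 52)*(q^4 + 7*q^3 - 4*q^2 - 52*q + 48))/(q^4 + 7*q^3 - 4*q^2 - 52*q + 48)^3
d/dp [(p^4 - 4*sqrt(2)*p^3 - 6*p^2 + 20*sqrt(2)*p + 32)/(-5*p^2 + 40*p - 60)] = 2*((p - 4)*(p^4 - 4*sqrt(2)*p^3 - 6*p^2 + 20*sqrt(2)*p + 32) + 2*(p^2 - 8*p + 12)*(-p^3 + 3*sqrt(2)*p^2 + 3*p - 5*sqrt(2)))/(5*(p^2 - 8*p + 12)^2)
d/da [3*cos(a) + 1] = -3*sin(a)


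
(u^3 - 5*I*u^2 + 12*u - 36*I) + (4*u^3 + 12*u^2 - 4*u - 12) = 5*u^3 + 12*u^2 - 5*I*u^2 + 8*u - 12 - 36*I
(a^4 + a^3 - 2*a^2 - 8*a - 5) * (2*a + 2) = 2*a^5 + 4*a^4 - 2*a^3 - 20*a^2 - 26*a - 10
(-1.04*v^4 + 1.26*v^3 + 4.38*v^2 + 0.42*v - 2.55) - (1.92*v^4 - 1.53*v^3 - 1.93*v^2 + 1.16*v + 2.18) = -2.96*v^4 + 2.79*v^3 + 6.31*v^2 - 0.74*v - 4.73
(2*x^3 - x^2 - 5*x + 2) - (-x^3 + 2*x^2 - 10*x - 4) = 3*x^3 - 3*x^2 + 5*x + 6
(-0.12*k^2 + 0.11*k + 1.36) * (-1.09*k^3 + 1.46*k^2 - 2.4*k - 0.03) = 0.1308*k^5 - 0.2951*k^4 - 1.0338*k^3 + 1.7252*k^2 - 3.2673*k - 0.0408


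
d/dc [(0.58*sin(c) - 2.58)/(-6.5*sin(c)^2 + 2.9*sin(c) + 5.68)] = (3.77*sin(c)^2 - 33.54*sin(c) + 10.7764)*cos(c)/(42.25*sin(c)^4 - 37.7*sin(c)^3 - 65.43*sin(c)^2 + 32.944*sin(c) + 32.2624)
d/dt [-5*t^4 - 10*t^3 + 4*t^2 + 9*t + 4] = -20*t^3 - 30*t^2 + 8*t + 9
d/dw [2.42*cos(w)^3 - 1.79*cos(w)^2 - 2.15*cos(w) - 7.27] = (-7.26*cos(w)^2 + 3.58*cos(w) + 2.15)*sin(w)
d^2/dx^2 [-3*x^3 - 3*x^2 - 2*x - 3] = -18*x - 6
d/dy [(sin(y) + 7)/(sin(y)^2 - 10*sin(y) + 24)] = (-14*sin(y) + cos(y)^2 + 93)*cos(y)/(sin(y)^2 - 10*sin(y) + 24)^2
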